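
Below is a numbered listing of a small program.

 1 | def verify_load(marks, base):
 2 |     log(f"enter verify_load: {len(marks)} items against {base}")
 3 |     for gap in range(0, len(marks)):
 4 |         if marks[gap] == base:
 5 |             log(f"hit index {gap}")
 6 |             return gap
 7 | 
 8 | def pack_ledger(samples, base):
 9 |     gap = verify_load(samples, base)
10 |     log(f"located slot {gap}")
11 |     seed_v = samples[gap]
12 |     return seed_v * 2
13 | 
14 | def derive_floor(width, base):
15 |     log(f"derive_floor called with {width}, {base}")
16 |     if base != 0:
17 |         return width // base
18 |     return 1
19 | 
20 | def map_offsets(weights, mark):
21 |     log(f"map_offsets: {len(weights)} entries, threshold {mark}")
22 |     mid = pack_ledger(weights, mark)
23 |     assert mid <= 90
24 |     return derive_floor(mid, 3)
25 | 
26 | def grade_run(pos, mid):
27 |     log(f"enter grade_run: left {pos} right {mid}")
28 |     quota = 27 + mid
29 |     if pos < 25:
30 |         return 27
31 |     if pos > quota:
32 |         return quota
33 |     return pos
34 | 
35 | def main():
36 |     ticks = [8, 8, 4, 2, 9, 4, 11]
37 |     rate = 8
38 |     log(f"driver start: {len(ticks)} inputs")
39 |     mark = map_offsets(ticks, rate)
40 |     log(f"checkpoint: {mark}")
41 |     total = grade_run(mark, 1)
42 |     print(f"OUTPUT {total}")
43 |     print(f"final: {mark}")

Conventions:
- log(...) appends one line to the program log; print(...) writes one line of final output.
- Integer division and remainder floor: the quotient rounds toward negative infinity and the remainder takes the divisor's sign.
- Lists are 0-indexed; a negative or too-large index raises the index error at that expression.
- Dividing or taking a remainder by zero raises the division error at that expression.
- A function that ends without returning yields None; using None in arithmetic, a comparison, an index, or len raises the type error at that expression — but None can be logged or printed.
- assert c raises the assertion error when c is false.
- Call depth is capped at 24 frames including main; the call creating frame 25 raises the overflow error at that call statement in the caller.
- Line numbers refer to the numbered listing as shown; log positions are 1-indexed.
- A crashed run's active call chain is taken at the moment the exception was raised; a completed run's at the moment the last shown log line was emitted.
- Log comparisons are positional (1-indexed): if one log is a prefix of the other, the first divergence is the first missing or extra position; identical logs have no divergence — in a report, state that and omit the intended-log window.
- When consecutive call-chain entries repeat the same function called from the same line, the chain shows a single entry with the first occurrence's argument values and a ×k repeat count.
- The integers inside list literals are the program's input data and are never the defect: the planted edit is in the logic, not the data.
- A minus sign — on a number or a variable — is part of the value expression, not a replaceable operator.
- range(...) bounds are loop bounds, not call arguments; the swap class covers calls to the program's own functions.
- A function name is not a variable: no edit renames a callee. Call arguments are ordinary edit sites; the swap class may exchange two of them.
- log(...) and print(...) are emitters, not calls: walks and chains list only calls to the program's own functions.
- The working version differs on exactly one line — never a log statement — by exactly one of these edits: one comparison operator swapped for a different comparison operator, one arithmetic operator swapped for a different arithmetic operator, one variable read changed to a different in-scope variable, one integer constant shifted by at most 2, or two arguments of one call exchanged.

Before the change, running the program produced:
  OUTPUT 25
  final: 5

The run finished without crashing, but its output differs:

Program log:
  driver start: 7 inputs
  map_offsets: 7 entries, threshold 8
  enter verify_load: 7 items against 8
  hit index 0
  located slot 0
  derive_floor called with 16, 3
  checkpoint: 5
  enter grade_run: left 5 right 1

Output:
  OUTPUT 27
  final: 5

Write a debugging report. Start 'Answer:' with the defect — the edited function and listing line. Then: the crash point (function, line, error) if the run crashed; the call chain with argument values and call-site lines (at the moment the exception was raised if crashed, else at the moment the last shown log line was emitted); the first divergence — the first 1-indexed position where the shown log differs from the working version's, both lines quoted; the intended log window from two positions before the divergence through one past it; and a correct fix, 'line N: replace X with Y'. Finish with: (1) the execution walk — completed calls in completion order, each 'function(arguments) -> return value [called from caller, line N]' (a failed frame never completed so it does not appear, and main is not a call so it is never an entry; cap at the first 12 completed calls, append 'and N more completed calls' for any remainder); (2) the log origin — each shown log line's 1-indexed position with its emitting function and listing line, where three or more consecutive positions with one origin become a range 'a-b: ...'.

Answer: the defect is in grade_run at line 30.
Core observation: No log line changed; the fault shows up purely in the output.
Call chain: main -> grade_run(5, 1) (called at line 41).
First divergence: none; the two logs match at every position.
Execution walk:
  verify_load([8, 8, 4, 2, 9, 4, 11], 8) -> 0  [called from pack_ledger, line 9]
  pack_ledger([8, 8, 4, 2, 9, 4, 11], 8) -> 16  [called from map_offsets, line 22]
  derive_floor(16, 3) -> 5  [called from map_offsets, line 24]
  map_offsets([8, 8, 4, 2, 9, 4, 11], 8) -> 5  [called from main, line 39]
  grade_run(5, 1) -> 27  [called from main, line 41]
Log origin:
  1: from main, line 38
  2: from map_offsets, line 21
  3: from verify_load, line 2
  4: from verify_load, line 5
  5: from pack_ledger, line 10
  6: from derive_floor, line 15
  7: from main, line 40
  8: from grade_run, line 27
A correct fix: line 30: replace `27` with `25`.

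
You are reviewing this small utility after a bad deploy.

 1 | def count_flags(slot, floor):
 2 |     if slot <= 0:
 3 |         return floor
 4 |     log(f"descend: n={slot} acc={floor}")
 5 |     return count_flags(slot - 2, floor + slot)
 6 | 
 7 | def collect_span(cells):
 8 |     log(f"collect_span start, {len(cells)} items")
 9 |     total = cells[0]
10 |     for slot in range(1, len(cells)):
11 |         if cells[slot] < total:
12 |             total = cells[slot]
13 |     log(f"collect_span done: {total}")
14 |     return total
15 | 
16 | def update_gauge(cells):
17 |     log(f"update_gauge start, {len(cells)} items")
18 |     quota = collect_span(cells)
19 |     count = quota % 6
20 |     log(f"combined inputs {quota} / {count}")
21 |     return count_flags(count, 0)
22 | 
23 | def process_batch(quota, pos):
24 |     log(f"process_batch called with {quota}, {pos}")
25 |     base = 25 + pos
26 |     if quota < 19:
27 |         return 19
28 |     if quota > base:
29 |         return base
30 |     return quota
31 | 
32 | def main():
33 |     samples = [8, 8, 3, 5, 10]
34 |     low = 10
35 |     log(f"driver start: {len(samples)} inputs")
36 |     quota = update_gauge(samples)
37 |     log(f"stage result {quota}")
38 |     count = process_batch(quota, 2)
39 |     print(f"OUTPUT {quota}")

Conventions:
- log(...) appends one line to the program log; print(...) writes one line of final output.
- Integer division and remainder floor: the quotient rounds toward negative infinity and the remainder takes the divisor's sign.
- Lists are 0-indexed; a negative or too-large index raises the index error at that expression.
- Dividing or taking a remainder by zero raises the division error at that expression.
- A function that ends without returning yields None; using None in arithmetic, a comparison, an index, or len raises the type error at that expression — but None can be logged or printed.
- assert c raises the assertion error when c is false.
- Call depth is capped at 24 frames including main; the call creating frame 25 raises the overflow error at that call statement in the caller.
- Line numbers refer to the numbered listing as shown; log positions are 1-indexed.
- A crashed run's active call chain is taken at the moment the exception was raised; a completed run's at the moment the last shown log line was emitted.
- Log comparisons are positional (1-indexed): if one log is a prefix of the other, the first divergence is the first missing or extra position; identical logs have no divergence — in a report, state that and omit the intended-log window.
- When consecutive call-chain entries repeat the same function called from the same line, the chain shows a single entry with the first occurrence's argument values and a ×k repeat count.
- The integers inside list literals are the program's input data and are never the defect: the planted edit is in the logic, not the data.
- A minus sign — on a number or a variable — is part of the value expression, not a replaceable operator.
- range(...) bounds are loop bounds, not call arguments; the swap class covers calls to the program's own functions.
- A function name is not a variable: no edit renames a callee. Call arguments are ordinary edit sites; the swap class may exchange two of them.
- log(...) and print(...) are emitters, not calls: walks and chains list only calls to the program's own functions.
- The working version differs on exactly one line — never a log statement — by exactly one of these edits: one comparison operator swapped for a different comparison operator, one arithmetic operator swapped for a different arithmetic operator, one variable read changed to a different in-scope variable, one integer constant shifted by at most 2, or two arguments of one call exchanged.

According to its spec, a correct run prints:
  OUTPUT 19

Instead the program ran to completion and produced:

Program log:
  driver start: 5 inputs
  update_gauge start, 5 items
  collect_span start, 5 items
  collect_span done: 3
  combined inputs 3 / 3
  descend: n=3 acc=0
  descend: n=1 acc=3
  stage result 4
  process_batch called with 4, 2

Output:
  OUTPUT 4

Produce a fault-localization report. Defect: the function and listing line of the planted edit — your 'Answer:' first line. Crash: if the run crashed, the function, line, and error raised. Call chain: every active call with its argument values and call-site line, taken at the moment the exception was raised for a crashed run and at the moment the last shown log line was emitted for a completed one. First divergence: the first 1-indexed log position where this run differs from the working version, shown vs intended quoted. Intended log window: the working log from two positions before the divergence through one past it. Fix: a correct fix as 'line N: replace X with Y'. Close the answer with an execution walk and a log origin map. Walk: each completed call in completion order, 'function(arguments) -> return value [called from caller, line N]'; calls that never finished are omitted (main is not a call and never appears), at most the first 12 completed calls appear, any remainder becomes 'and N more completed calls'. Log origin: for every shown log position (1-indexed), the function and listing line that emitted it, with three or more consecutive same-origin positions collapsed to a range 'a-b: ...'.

Answer: the defect is in main at line 39.
The tell: Every logged value matches the working version; the printed result is what differs.
Call chain: main -> process_batch(4, 2) (called at line 38).
First divergence: none (the log streams are identical).
Execution walk:
  collect_span([8, 8, 3, 5, 10]) -> 3  [called from update_gauge, line 18]
  count_flags(-1, 4) -> 4  [called from count_flags, line 5]
  count_flags(1, 3) -> 4  [called from count_flags, line 5]
  count_flags(3, 0) -> 4  [called from update_gauge, line 21]
  update_gauge([8, 8, 3, 5, 10]) -> 4  [called from main, line 36]
  process_batch(4, 2) -> 19  [called from main, line 38]
Log origin:
  1: emitted by main (line 35)
  2: emitted by update_gauge (line 17)
  3: emitted by collect_span (line 8)
  4: emitted by collect_span (line 13)
  5: emitted by update_gauge (line 20)
  6: emitted by count_flags (line 4)
  7: emitted by count_flags (line 4)
  8: emitted by main (line 37)
  9: emitted by process_batch (line 24)
A correct fix: line 39: replace `quota` with `count`.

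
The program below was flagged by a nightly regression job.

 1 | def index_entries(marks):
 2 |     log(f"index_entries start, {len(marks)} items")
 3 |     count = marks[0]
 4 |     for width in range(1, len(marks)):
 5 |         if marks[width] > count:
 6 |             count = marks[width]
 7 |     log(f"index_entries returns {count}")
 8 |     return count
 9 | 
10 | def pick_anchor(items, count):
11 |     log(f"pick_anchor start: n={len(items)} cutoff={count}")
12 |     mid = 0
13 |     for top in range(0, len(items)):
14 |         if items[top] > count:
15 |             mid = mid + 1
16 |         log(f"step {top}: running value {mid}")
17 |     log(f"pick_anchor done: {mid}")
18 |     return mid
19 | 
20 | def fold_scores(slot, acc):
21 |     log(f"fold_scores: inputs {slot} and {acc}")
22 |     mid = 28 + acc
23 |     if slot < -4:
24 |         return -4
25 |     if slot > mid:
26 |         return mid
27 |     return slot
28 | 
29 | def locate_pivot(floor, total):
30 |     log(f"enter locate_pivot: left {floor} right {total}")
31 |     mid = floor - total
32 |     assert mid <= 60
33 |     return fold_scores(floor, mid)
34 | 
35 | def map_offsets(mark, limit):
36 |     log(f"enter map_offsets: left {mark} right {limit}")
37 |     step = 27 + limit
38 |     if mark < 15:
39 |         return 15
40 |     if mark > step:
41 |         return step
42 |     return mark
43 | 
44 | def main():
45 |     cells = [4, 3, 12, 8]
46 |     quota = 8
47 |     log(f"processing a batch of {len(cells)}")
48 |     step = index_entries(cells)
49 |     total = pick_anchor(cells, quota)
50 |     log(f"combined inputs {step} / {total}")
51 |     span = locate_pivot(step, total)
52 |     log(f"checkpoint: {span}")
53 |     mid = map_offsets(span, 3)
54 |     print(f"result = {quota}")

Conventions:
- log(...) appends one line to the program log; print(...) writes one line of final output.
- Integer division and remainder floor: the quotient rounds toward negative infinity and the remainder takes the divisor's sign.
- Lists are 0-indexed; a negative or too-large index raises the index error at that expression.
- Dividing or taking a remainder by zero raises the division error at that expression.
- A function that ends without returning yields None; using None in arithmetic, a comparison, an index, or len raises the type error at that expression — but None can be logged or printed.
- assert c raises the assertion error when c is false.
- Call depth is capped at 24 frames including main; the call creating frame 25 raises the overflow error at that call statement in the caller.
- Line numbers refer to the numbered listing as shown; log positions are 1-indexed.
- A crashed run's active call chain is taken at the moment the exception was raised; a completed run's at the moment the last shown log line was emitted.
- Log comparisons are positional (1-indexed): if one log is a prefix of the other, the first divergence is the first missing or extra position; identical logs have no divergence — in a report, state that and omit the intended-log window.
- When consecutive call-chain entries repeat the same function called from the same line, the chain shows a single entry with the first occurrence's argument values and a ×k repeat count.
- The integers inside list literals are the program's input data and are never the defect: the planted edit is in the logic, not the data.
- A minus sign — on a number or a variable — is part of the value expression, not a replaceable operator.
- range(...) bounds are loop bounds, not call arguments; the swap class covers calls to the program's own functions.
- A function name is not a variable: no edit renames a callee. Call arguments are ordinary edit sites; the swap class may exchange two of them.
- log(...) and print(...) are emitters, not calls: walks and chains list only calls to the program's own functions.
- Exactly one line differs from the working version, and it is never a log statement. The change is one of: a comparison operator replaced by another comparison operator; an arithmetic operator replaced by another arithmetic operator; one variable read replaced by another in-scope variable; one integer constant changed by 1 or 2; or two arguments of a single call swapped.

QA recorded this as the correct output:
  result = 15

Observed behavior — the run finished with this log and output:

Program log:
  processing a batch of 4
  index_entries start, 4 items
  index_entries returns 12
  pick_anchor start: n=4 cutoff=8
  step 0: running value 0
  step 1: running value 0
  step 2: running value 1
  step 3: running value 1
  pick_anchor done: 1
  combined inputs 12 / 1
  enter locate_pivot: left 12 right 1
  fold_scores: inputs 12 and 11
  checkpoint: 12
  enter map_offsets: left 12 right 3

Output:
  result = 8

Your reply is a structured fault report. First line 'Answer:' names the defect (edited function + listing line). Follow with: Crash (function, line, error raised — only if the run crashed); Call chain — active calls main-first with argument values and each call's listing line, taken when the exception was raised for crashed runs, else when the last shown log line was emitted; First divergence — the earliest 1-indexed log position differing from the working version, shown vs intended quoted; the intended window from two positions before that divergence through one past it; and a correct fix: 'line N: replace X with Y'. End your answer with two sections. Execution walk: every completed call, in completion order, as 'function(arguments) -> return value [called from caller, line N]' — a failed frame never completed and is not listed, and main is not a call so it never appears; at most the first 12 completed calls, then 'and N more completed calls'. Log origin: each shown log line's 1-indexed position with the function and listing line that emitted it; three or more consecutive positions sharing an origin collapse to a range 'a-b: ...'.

Answer: the defect is in main at line 54.
Key observation: No log line changed; the fault shows up purely in the output.
Call chain: main -> map_offsets(12, 3) (called at line 53).
First divergence: none (the log streams are identical).
Execution walk:
  index_entries([4, 3, 12, 8]) -> 12  [called from main, line 48]
  pick_anchor([4, 3, 12, 8], 8) -> 1  [called from main, line 49]
  fold_scores(12, 11) -> 12  [called from locate_pivot, line 33]
  locate_pivot(12, 1) -> 12  [called from main, line 51]
  map_offsets(12, 3) -> 15  [called from main, line 53]
Log origins:
  1: from main, line 47
  2: from index_entries, line 2
  3: from index_entries, line 7
  4: from pick_anchor, line 11
  5-8: from pick_anchor, line 16
  9: from pick_anchor, line 17
  10: from main, line 50
  11: from locate_pivot, line 30
  12: from fold_scores, line 21
  13: from main, line 52
  14: from map_offsets, line 36
A correct fix: line 54: replace `quota` with `mid`.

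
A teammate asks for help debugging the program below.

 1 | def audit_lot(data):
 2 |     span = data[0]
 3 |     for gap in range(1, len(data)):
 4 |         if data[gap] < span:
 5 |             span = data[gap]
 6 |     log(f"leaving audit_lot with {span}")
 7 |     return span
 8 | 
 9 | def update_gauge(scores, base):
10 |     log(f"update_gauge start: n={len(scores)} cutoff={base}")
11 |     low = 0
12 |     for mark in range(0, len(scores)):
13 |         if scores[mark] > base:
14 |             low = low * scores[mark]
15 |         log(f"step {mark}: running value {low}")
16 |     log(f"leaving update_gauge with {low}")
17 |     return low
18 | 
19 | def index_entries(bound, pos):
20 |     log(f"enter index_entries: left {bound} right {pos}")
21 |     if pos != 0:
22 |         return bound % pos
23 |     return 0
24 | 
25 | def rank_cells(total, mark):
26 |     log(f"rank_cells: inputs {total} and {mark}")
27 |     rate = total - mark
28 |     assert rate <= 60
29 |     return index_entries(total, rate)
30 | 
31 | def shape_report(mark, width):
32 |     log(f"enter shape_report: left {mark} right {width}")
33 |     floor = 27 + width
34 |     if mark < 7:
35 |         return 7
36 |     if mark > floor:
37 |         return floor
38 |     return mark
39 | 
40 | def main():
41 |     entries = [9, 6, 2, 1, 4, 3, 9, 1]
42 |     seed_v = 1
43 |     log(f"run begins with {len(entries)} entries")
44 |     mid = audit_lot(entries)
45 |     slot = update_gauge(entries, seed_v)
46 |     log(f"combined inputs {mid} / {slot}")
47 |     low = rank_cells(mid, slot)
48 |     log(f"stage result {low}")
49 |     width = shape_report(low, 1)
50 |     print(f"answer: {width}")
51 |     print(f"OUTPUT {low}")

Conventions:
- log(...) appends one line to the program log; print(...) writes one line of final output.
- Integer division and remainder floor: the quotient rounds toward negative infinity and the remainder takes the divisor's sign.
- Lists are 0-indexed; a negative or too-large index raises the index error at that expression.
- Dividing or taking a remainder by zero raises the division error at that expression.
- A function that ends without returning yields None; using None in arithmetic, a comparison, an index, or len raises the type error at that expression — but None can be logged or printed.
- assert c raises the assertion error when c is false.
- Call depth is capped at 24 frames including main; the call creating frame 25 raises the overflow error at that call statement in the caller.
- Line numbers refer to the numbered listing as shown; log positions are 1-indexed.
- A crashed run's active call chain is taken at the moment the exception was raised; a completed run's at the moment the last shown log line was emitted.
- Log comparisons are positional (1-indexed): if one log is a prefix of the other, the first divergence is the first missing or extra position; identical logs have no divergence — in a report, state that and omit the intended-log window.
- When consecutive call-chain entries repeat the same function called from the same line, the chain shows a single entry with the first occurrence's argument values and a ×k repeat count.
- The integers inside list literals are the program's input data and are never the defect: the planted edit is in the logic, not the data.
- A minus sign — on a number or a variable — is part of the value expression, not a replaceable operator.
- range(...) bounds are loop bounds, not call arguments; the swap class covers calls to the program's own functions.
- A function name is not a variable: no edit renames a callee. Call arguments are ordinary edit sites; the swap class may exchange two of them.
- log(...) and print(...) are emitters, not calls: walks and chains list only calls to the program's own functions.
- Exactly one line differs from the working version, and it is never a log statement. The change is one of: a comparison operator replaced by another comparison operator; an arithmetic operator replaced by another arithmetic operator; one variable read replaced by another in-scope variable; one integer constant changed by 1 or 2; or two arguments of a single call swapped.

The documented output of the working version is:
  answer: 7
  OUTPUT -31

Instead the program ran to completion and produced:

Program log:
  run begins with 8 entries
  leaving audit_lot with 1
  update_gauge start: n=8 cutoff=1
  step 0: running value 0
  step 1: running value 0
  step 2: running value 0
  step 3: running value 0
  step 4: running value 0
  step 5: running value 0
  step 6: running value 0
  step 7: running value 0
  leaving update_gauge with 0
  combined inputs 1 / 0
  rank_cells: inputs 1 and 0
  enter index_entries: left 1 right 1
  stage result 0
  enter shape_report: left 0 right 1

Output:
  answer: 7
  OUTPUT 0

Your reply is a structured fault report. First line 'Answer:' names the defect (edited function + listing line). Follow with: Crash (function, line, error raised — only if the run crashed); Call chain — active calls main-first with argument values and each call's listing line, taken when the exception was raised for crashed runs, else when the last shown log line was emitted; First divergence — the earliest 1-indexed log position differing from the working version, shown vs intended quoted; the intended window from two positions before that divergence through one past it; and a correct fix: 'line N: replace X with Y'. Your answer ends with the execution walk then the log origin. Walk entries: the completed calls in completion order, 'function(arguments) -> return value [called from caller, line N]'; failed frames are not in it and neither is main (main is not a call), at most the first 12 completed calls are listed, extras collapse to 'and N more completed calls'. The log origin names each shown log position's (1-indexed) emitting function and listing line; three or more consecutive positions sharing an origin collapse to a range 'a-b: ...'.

Answer: the defect is in update_gauge at line 14.
The tell: At log position 4 the runs split — shown 'step 0: running value 0', but the working version logs 'step 0: running value 9'.
Call chain: main -> shape_report(0, 1) (called at line 49).
First divergence: at position 4 the run shows 'step 0: running value 0' where the working version logs 'step 0: running value 9'.
Intended log window:
  2: leaving audit_lot with 1
  3: update_gauge start: n=8 cutoff=1
  4: step 0: running value 9
  5: step 1: running value 15
Execution walk:
  audit_lot([9, 6, 2, 1, 4, 3, 9, 1]) -> 1  [called from main, line 44]
  update_gauge([9, 6, 2, 1, 4, 3, 9, 1], 1) -> 0  [called from main, line 45]
  index_entries(1, 1) -> 0  [called from rank_cells, line 29]
  rank_cells(1, 0) -> 0  [called from main, line 47]
  shape_report(0, 1) -> 7  [called from main, line 49]
Log origin:
  1: from main, line 43
  2: from audit_lot, line 6
  3: from update_gauge, line 10
  4-11: from update_gauge, line 15
  12: from update_gauge, line 16
  13: from main, line 46
  14: from rank_cells, line 26
  15: from index_entries, line 20
  16: from main, line 48
  17: from shape_report, line 32
A correct fix: line 14: replace `*` with `+`.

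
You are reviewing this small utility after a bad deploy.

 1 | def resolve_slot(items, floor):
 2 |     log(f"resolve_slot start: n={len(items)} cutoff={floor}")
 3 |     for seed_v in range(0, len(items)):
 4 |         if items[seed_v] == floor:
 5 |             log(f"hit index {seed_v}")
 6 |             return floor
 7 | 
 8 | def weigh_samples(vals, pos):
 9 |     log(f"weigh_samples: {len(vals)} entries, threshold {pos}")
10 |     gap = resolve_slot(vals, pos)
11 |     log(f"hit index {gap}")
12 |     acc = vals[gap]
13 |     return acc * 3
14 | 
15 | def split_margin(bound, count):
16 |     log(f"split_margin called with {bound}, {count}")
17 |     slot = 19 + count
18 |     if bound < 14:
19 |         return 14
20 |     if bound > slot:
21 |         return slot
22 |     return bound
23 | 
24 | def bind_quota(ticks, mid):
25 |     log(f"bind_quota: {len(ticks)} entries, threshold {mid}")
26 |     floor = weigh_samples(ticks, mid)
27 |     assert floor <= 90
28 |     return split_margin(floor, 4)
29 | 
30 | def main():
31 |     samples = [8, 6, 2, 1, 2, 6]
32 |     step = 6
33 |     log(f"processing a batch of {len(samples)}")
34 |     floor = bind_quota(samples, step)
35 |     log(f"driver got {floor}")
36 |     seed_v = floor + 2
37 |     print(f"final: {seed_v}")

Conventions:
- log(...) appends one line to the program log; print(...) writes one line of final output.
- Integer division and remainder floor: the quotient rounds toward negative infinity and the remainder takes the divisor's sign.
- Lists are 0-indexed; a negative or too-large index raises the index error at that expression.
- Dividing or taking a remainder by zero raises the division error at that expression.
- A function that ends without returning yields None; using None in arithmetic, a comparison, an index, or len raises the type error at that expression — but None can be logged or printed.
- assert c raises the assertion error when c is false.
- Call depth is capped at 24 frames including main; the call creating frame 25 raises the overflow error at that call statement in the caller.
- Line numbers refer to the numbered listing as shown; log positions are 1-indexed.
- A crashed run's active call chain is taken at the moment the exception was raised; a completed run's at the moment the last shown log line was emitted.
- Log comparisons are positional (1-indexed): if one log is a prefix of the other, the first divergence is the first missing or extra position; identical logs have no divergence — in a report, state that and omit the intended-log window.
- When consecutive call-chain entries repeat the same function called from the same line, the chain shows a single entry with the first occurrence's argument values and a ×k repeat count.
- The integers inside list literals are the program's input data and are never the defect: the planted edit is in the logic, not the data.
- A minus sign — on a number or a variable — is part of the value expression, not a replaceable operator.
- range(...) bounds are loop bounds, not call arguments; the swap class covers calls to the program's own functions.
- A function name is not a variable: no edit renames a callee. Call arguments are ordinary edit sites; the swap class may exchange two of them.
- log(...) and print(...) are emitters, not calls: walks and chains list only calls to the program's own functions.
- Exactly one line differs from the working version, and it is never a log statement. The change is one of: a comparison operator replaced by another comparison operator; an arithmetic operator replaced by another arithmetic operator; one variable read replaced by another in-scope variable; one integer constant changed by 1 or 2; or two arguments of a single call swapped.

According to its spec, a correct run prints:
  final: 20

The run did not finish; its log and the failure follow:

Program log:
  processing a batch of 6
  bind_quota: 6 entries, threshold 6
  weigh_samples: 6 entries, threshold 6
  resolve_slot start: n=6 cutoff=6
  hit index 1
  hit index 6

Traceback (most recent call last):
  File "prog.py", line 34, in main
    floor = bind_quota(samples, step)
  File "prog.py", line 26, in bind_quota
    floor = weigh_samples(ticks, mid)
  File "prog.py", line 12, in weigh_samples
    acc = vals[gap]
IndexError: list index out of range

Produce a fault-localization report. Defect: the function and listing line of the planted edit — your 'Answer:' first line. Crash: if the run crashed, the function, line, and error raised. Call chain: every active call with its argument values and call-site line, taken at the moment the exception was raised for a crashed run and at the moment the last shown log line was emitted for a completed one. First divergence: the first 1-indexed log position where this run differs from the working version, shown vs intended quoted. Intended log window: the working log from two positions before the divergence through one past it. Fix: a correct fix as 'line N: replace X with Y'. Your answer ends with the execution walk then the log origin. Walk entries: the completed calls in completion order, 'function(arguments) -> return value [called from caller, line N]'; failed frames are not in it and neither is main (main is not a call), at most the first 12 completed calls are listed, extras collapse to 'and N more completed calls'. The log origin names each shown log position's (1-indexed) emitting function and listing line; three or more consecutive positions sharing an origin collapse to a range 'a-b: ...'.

Answer: the defect is in resolve_slot at line 6.
Key fact: Log line 6 is where behavior first shows: 'hit index 6' appears instead of 'hit index 1'.
Crash: weigh_samples, line 12, IndexError.
Call chain: main -> bind_quota([8, 6, 2, 1, 2, 6], 6) (called at line 34) -> weigh_samples([8, 6, 2, 1, 2, 6], 6) (called at line 26).
First divergence: at position 6 the run shows 'hit index 6' where the working version logs 'hit index 1'.
Intended log window:
  4: resolve_slot start: n=6 cutoff=6
  5: hit index 1
  6: hit index 1
  7: split_margin called with 18, 4
Execution walk:
  resolve_slot([8, 6, 2, 1, 2, 6], 6) -> 6  [called from weigh_samples, line 10]
Log line origins:
  1: logged in main at line 33
  2: logged in bind_quota at line 25
  3: logged in weigh_samples at line 9
  4: logged in resolve_slot at line 2
  5: logged in resolve_slot at line 5
  6: logged in weigh_samples at line 11
A correct fix: line 6: replace `floor` with `seed_v`.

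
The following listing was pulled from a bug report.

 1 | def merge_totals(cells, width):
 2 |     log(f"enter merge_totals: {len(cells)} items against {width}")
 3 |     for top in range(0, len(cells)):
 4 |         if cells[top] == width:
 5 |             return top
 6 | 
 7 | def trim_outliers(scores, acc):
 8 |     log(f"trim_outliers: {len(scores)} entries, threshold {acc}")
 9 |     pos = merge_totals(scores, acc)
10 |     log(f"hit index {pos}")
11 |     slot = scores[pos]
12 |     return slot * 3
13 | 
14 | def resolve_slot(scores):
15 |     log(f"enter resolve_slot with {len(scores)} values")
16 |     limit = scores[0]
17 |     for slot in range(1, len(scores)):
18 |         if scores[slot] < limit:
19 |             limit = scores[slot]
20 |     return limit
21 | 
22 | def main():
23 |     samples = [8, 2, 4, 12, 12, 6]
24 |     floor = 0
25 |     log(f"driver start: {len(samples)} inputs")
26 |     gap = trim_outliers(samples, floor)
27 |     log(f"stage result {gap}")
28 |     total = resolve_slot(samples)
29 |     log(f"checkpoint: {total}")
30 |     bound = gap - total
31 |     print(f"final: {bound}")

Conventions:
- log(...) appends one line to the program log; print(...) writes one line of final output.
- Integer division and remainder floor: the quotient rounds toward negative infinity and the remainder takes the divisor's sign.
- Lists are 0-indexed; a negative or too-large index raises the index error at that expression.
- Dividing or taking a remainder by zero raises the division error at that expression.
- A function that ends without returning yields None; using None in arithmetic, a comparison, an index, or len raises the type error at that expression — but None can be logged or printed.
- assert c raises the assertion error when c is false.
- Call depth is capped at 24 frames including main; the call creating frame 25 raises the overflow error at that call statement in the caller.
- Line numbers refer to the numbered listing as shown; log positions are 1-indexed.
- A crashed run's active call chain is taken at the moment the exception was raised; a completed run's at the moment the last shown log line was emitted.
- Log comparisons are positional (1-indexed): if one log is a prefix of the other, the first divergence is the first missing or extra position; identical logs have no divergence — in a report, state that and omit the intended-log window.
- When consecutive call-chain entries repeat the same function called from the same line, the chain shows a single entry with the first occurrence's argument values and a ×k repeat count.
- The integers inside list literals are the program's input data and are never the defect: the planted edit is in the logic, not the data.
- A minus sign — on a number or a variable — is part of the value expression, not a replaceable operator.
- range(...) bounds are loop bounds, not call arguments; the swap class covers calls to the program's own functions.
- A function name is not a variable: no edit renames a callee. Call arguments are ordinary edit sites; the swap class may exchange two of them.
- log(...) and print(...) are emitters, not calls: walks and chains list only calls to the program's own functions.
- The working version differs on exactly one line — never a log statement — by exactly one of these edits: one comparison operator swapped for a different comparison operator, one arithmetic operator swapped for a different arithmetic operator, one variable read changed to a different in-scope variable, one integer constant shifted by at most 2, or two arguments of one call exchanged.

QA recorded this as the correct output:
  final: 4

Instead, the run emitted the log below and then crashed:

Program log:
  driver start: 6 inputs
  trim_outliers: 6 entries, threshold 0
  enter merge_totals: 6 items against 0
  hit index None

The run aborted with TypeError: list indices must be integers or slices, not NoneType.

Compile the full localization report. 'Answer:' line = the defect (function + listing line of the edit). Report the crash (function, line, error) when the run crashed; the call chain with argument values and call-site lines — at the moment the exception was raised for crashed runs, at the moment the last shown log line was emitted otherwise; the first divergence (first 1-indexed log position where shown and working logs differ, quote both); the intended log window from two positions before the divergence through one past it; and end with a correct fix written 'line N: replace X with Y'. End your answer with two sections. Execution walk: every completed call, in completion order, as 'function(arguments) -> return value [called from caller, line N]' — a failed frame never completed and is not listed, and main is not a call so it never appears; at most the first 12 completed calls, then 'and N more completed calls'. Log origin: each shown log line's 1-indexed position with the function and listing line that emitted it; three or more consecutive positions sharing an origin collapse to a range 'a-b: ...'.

Answer: the defect is in main at line 24.
The tell: Log line 2 is where behavior first shows: 'trim_outliers: 6 entries, threshold 0' appears instead of 'trim_outliers: 6 entries, threshold 2'.
Crash: trim_outliers, line 11, TypeError.
Call chain: main -> trim_outliers([8, 2, 4, 12, 12, 6], 0) (called at line 26).
First divergence: at position 2 the run shows 'trim_outliers: 6 entries, threshold 0' where the working version logs 'trim_outliers: 6 entries, threshold 2'.
Intended log window:
  1: driver start: 6 inputs
  2: trim_outliers: 6 entries, threshold 2
  3: enter merge_totals: 6 items against 2
Execution walk:
  merge_totals([8, 2, 4, 12, 12, 6], 0) -> None  [called from trim_outliers, line 9]
Log origin:
  1: emitted by main (line 25)
  2: emitted by trim_outliers (line 8)
  3: emitted by merge_totals (line 2)
  4: emitted by trim_outliers (line 10)
A correct fix: line 24: replace `0` with `2`.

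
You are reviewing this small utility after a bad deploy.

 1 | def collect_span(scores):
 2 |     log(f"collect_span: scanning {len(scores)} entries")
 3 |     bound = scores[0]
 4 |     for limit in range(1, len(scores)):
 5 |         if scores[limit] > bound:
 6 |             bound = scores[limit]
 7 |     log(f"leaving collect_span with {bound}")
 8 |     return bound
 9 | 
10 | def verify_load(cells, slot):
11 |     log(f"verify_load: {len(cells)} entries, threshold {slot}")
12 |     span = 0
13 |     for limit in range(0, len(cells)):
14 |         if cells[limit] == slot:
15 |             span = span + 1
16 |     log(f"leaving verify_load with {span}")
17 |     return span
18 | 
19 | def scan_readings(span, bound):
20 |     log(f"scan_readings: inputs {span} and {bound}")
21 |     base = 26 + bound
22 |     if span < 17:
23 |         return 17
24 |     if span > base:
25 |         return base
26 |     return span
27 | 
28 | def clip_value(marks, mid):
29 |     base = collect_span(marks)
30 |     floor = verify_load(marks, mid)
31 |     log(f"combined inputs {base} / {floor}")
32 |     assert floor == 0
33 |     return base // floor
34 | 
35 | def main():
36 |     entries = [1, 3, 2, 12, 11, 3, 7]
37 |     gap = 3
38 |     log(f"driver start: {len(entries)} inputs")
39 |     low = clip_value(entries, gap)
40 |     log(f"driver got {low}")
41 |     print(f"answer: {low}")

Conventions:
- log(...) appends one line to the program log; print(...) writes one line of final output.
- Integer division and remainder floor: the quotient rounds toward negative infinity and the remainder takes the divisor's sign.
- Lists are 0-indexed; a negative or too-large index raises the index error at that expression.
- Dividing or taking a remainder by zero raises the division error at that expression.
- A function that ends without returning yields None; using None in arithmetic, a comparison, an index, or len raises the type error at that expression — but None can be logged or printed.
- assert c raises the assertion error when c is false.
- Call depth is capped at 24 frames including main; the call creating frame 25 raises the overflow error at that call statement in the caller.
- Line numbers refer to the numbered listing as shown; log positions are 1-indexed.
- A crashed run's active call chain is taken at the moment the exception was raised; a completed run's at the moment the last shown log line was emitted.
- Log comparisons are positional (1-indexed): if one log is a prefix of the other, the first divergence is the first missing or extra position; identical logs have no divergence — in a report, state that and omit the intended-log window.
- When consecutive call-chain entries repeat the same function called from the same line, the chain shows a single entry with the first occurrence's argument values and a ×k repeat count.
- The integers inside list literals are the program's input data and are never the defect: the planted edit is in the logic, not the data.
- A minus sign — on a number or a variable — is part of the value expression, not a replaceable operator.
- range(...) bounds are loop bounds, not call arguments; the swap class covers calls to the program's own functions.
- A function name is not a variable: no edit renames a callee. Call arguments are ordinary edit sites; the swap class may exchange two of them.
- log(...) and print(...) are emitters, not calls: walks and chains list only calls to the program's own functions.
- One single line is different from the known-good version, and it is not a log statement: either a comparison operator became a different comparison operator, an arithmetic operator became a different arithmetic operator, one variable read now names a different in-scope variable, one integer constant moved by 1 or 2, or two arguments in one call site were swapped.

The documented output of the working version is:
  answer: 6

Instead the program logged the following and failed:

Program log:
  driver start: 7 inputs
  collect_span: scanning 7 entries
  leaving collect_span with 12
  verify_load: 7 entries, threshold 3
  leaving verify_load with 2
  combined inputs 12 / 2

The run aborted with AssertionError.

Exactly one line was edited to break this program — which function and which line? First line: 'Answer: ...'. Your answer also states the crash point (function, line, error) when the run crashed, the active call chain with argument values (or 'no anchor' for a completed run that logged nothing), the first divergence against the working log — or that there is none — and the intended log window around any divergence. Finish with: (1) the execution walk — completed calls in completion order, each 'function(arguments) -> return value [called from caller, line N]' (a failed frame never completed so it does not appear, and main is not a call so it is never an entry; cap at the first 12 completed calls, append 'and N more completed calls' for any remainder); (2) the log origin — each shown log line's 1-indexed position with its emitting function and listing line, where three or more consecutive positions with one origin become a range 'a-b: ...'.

Answer: the defect is in clip_value at line 32.
Core observation: After 6 matching log lines the faulty run goes silent, while the working version continues with 'driver got 6'.
Crash: clip_value, line 32, AssertionError.
Call chain: main -> clip_value([1, 3, 2, 12, 11, 3, 7], 3) (called at line 39).
First divergence: position 7 (shown log ended at 6 lines; the working version continues: 'driver got 6').
Intended log window:
  5: leaving verify_load with 2
  6: combined inputs 12 / 2
  7: driver got 6
Execution walk:
  collect_span([1, 3, 2, 12, 11, 3, 7]) -> 12  [called from clip_value, line 29]
  verify_load([1, 3, 2, 12, 11, 3, 7], 3) -> 2  [called from clip_value, line 30]
Log line origins:
  1: emitted by main (line 38)
  2: emitted by collect_span (line 2)
  3: emitted by collect_span (line 7)
  4: emitted by verify_load (line 11)
  5: emitted by verify_load (line 16)
  6: emitted by clip_value (line 31)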